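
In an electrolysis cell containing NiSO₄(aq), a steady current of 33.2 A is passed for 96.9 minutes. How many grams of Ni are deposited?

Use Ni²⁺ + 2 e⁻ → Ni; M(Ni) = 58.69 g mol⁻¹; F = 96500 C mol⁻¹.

58.7 g

Q = I·t = 33.20 A × 5814.0 s = 193000 C.
n(e⁻) = Q/F = 193000 / 96500 = 2.000 mol.
Ni²⁺ + 2 e⁻ → Ni, so n(Ni) = n(e⁻)/2 = 1.000 mol.
m = n·M = 1.000 × 58.69 = 58.7 g.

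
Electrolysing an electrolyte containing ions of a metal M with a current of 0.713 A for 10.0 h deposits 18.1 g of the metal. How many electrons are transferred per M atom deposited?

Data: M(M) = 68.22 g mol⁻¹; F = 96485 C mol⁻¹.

Q = I·t = 0.7130 A × 36000 s = 25670 C, so n(e⁻) = 25670/96485 = 0.2660 mol.
n(M) deposited = 18.1 / 68.22 = 0.2653 mol.
Electrons per atom = n(e⁻)/n(M) = 0.2660 / 0.2653 = 1.00 ≈ 1, so the ion is M⁺.

1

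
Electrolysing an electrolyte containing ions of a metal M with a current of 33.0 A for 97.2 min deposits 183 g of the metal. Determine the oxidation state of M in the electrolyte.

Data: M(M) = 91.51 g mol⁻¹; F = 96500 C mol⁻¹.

+1

Q = I·t = 33.00 A × 5832.0 s = 192500 C, so n(e⁻) = 192500/96500 = 1.994 mol.
n(M) deposited = 183 / 91.51 = 2.000 mol.
Electrons per atom = n(e⁻)/n(M) = 1.994 / 2.000 = 0.997 ≈ 1, so the ion is M⁺.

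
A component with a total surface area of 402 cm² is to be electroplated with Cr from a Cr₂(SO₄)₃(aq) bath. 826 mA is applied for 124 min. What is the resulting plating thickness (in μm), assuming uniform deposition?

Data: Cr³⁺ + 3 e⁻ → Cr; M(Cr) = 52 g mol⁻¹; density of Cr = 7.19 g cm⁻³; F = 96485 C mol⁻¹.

Q = I·t = 0.8260 × 7440.0 = 6145 C; n(e⁻) = 0.06369 mol.
n(Cr) = n(e⁻)/3 = 0.02123 mol, so m = 0.02123 × 52 = 1.104 g.
Volume = m/ρ = 1.104 / 7.19 = 0.1535 cm³.
Thickness = V/A = 0.1535 / 402 = 3.82 × 10⁻⁴ cm = 3.82 μm.

3.82 μm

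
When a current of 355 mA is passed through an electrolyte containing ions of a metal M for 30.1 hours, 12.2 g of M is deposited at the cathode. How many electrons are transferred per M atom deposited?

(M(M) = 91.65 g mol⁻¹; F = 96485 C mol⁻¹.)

3

Q = I·t = 0.3550 A × 108360 s = 38470 C, so n(e⁻) = 38470/96485 = 0.3987 mol.
n(M) deposited = 12.2 / 91.65 = 0.1331 mol.
Electrons per atom = n(e⁻)/n(M) = 0.3987 / 0.1331 = 3.00 ≈ 3, so the ion is M³⁺.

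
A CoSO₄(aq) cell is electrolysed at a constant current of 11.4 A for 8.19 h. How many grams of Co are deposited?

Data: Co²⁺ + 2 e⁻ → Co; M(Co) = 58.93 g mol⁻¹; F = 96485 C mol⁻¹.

103 g

Q = I·t = 11.40 A × 29484 s = 336100 C.
n(e⁻) = Q/F = 336100 / 96485 = 3.484 mol.
Co²⁺ + 2 e⁻ → Co, so n(Co) = n(e⁻)/2 = 1.742 mol.
m = n·M = 1.742 × 58.93 = 103 g.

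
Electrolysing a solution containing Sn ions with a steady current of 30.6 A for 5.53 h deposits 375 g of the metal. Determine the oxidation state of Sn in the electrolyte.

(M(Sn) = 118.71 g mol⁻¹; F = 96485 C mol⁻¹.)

Q = I·t = 30.60 A × 19908 s = 609200 C, so n(e⁻) = 609200/96485 = 6.314 mol.
n(Sn) deposited = 375 / 118.71 = 3.159 mol.
Electrons per atom = n(e⁻)/n(Sn) = 6.314 / 3.159 = 2.00 ≈ 2, so the ion is Sn²⁺.

+2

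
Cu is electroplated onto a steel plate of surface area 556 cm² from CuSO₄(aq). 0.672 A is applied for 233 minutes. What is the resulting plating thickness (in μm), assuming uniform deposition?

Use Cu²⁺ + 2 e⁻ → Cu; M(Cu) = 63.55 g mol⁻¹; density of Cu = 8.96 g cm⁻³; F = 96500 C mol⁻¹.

Q = I·t = 0.6720 × 13980 = 9395 C; n(e⁻) = 0.09735 mol.
n(Cu) = n(e⁻)/2 = 0.04868 mol, so m = 0.04868 × 63.55 = 3.093 g.
Volume = m/ρ = 3.093 / 8.96 = 0.3452 cm³.
Thickness = V/A = 0.3452 / 556 = 6.21 × 10⁻⁴ cm = 6.21 μm.

6.21 μm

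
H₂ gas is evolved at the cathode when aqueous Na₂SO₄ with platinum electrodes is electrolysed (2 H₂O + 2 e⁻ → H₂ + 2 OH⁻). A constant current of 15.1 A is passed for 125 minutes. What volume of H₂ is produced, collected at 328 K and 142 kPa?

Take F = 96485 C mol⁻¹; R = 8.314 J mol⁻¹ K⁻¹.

Q = I·t = 15.10 A × 7500.0 s = 113200 C.
n(e⁻) = Q/F = 113200 / 96485 = 1.174 mol.
2 electrons are transferred per H₂ molecule, so n(H₂) = 1.174 / 2 = 0.5869 mol.
V = nRT/P = (0.5869 × 8.314 × 328) / (142 × 10³ Pa) = 0.0113 m³ = 11.3 L.

11.3 L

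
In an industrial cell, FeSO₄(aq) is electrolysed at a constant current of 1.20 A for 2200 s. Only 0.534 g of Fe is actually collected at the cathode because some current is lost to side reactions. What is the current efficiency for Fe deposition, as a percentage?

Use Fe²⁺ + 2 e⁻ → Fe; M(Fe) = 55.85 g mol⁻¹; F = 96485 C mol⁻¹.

69.9 %

Q = I·t = 1.200 × 2200.0 = 2640 C; n(e⁻) = 2640/96485 = 0.02736 mol.
Theoretical n(Fe) = n(e⁻)/2 = 0.01368 mol, i.e. m_theo = 0.01368 × 55.85 = 0.7641 g.
Efficiency = m_actual / m_theo = 0.534 / 0.7641 = 69.9 %.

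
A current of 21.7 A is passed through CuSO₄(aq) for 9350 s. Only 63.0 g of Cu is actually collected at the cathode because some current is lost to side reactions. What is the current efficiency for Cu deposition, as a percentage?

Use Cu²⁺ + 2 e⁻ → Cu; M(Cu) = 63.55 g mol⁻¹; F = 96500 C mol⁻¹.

94.3 %

Q = I·t = 21.70 × 9350.0 = 202900 C; n(e⁻) = 202900/96500 = 2.103 mol.
Theoretical n(Cu) = n(e⁻)/2 = 1.051 mol, i.e. m_theo = 1.051 × 63.55 = 66.81 g.
Efficiency = m_actual / m_theo = 63.0 / 66.81 = 94.3 %.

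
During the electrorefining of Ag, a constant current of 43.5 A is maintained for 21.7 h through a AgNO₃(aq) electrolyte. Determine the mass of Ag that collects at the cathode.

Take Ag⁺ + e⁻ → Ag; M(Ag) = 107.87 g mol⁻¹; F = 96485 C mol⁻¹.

3800 g

Q = I·t = 43.50 A × 78120 s = 3398000 C.
n(e⁻) = Q/F = 3398000 / 96485 = 35.22 mol.
Ag⁺ + e⁻ → Ag, so n(Ag) = n(e⁻)/1 = 35.22 mol.
m = n·M = 35.22 × 107.87 = 3800 g.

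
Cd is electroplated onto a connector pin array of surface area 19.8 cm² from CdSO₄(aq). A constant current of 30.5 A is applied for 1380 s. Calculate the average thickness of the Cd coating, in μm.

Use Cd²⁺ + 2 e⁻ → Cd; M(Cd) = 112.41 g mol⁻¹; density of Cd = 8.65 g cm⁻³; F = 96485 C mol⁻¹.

Q = I·t = 30.50 × 1380.0 = 42090 C; n(e⁻) = 0.4362 mol.
n(Cd) = n(e⁻)/2 = 0.2181 mol, so m = 0.2181 × 112.41 = 24.52 g.
Volume = m/ρ = 24.52 / 8.65 = 2.835 cm³.
Thickness = V/A = 2.835 / 19.8 = 0.143 cm = 1430 μm.

1430 μm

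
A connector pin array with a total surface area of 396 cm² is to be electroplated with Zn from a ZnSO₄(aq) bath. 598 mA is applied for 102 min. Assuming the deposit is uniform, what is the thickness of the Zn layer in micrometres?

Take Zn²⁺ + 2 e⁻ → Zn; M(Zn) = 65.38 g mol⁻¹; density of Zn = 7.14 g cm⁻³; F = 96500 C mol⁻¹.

Q = I·t = 0.5980 × 6120.0 = 3660 C; n(e⁻) = 0.03792 mol.
n(Zn) = n(e⁻)/2 = 0.01896 mol, so m = 0.01896 × 65.38 = 1.240 g.
Volume = m/ρ = 1.240 / 7.14 = 0.1736 cm³.
Thickness = V/A = 0.1736 / 396 = 4.38 × 10⁻⁴ cm = 4.38 μm.

4.38 μm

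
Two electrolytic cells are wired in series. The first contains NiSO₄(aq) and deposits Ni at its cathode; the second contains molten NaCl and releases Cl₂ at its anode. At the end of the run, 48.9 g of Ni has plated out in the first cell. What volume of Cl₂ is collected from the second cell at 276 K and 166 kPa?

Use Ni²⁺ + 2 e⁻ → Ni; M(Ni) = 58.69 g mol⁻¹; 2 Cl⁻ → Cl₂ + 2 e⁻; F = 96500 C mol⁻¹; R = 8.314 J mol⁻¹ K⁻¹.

n(Ni) = 48.9 / 58.69 = 0.8332 mol, so n(e⁻) = 2 × 0.8332 = 1.666 mol.
The cells are in series, so the same 1.666 mol of electrons passes through the second cell.
2 Cl⁻ → Cl₂ + 2 e⁻ — 2 mol e⁻ per mol Cl₂, so n(Cl₂) = 1.666/2 = 0.8332 mol.
V = nRT/P = (0.8332 × 8.314 × 276) / (166 × 10³) = 0.0115 m³ = 11.5 L.

11.5 L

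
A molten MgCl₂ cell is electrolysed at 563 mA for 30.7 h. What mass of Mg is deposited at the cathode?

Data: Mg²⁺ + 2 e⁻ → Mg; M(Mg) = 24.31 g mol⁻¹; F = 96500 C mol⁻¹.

7.84 g

Q = I·t = 0.5630 A × 110520 s = 62220 C.
n(e⁻) = Q/F = 62220 / 96500 = 0.6448 mol.
Mg²⁺ + 2 e⁻ → Mg, so n(Mg) = n(e⁻)/2 = 0.3224 mol.
m = n·M = 0.3224 × 24.31 = 7.84 g.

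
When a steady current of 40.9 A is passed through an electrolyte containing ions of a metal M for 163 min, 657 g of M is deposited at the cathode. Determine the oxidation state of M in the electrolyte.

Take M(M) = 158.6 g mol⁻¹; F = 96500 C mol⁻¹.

Q = I·t = 40.90 A × 9780.0 s = 400000 C, so n(e⁻) = 400000/96500 = 4.145 mol.
n(M) deposited = 657 / 158.6 = 4.142 mol.
Electrons per atom = n(e⁻)/n(M) = 4.145 / 4.142 = 1.00 ≈ 1, so the ion is M⁺.

+1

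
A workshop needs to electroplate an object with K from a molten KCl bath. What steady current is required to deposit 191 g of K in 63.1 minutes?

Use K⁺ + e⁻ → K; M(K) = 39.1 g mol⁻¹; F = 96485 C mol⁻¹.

124 A

n(K) = 191 / 39.1 = 4.885 mol.
n(e⁻) = 1 × 4.885 = 4.885 mol.
Q = n(e⁻)·F = 4.885 × 96485 = 471300 C.
I = Q/t = 471300 / 3786.0 s = 124 A.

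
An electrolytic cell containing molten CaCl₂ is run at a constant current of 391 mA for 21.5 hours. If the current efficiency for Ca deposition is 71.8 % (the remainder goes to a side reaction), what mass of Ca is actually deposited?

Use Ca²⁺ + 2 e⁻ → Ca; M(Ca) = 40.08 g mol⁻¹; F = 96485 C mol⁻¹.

4.51 g

Q = I·t = 0.3910 × 77400 = 30260 C.
n(e⁻) = 30260/96485 = 0.3137 mol; theoretically n(Ca) = 0.3137/2 = 0.1568 mol, m_theo = 6.286 g.
At 71.8 % efficiency, m_actual = 0.718 × 6.286 = 4.51 g.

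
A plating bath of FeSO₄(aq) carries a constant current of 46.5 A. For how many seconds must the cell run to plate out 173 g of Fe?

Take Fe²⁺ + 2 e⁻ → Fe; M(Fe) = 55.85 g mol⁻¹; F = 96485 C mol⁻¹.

12900 s

n(Fe) = m/M = 173 / 55.85 = 3.098 mol.
Each Fe atom requires 2 electrons, so n(e⁻) = 2 × 3.098 = 6.195 mol.
Q = n(e⁻)·F = 6.195 × 96485 = 597700 C.
t = Q/I = 597700 / 46.50 A = 12850 s.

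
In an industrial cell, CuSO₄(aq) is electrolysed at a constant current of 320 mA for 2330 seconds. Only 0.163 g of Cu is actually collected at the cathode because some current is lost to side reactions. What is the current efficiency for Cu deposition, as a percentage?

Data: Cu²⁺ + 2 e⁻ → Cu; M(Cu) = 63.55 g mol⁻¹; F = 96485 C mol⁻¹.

Q = I·t = 0.3200 × 2330.0 = 745.6 C; n(e⁻) = 745.6/96485 = 0.007728 mol.
Theoretical n(Cu) = n(e⁻)/2 = 0.003864 mol, i.e. m_theo = 0.003864 × 63.55 = 0.2455 g.
Efficiency = m_actual / m_theo = 0.163 / 0.2455 = 66.4 %.

66.4 %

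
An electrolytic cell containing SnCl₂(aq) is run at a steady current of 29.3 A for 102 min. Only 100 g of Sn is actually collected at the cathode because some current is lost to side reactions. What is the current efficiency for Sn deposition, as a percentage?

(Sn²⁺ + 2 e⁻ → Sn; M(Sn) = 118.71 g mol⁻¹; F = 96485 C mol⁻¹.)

90.7 %

Q = I·t = 29.30 × 6120.0 = 179300 C; n(e⁻) = 179300/96485 = 1.858 mol.
Theoretical n(Sn) = n(e⁻)/2 = 0.9292 mol, i.e. m_theo = 0.9292 × 118.71 = 110.3 g.
Efficiency = m_actual / m_theo = 100 / 110.3 = 90.7 %.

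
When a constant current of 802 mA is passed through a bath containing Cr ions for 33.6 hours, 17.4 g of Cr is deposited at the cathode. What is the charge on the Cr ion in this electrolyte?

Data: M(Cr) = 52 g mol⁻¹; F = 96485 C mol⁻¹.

+3

Q = I·t = 0.8020 A × 120960 s = 97010 C, so n(e⁻) = 97010/96485 = 1.005 mol.
n(Cr) deposited = 17.4 / 52 = 0.3346 mol.
Electrons per atom = n(e⁻)/n(Cr) = 1.005 / 0.3346 = 3.00 ≈ 3, so the ion is Cr³⁺.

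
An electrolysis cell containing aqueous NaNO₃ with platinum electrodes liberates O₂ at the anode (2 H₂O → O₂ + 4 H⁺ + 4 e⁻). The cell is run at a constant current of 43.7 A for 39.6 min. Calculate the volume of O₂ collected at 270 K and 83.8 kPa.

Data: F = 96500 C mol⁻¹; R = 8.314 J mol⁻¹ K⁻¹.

Q = I·t = 43.70 A × 2376.0 s = 103800 C.
n(e⁻) = Q/F = 103800 / 96500 = 1.076 mol.
4 electrons are transferred per O₂ molecule, so n(O₂) = 1.076 / 4 = 0.2690 mol.
V = nRT/P = (0.2690 × 8.314 × 270) / (83.8 × 10³ Pa) = 0.00721 m³ = 7.21 L.

7.21 L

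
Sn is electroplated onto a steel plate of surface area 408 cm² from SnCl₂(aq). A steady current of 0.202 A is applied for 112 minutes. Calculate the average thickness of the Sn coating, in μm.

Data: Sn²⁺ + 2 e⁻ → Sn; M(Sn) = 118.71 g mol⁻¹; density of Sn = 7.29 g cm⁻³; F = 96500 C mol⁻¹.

Q = I·t = 0.2020 × 6720.0 = 1357 C; n(e⁻) = 0.01407 mol.
n(Sn) = n(e⁻)/2 = 0.007033 mol, so m = 0.007033 × 118.71 = 0.8349 g.
Volume = m/ρ = 0.8349 / 7.29 = 0.1145 cm³.
Thickness = V/A = 0.1145 / 408 = 2.81 × 10⁻⁴ cm = 2.81 μm.

2.81 μm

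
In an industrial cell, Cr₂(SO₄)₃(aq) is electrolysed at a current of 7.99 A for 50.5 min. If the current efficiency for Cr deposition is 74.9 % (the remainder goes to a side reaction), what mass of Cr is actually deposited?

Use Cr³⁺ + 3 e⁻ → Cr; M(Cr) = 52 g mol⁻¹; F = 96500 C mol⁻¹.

Q = I·t = 7.990 × 3030.0 = 24210 C.
n(e⁻) = 24210/96500 = 0.2509 mol; theoretically n(Cr) = 0.2509/3 = 0.08363 mol, m_theo = 4.349 g.
At 74.9 % efficiency, m_actual = 0.749 × 4.349 = 3.26 g.

3.26 g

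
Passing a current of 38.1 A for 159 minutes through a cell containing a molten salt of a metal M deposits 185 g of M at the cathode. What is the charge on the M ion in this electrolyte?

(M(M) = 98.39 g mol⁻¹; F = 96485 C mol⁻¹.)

+2

Q = I·t = 38.10 A × 9540.0 s = 363500 C, so n(e⁻) = 363500/96485 = 3.767 mol.
n(M) deposited = 185 / 98.39 = 1.880 mol.
Electrons per atom = n(e⁻)/n(M) = 3.767 / 1.880 = 2.00 ≈ 2, so the ion is M²⁺.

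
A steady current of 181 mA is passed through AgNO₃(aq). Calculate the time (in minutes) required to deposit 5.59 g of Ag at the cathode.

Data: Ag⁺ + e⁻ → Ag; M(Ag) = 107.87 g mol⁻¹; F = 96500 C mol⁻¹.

460 min

n(Ag) = m/M = 5.59 / 107.87 = 0.05182 mol.
Each Ag atom requires 1 electron, so n(e⁻) = 1 × 0.05182 = 0.05182 mol.
Q = n(e⁻)·F = 0.05182 × 96500 = 5001 C.
t = Q/I = 5001 / 0.1810 A = 27630 s = 460 min.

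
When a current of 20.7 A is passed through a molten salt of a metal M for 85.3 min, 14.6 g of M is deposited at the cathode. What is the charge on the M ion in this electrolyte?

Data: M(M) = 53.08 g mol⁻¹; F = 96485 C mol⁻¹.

Q = I·t = 20.70 A × 5118.0 s = 105900 C, so n(e⁻) = 105900/96485 = 1.098 mol.
n(M) deposited = 14.6 / 53.08 = 0.2751 mol.
Electrons per atom = n(e⁻)/n(M) = 1.098 / 0.2751 = 3.99 ≈ 4, so the ion is M⁴⁺.

+4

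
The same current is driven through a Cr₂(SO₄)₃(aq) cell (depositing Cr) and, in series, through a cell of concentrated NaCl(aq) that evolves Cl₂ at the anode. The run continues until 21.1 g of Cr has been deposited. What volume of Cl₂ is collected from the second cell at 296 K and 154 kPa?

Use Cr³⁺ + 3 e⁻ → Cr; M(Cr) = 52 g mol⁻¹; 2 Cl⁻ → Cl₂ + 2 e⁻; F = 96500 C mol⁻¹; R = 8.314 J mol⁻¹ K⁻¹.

n(Cr) = 21.1 / 52 = 0.4058 mol, so n(e⁻) = 3 × 0.4058 = 1.217 mol.
The cells are in series, so the same 1.217 mol of electrons passes through the second cell.
2 Cl⁻ → Cl₂ + 2 e⁻ — 2 mol e⁻ per mol Cl₂, so n(Cl₂) = 1.217/2 = 0.6087 mol.
V = nRT/P = (0.6087 × 8.314 × 296) / (154 × 10³) = 0.00973 m³ = 9.73 L.

9.73 L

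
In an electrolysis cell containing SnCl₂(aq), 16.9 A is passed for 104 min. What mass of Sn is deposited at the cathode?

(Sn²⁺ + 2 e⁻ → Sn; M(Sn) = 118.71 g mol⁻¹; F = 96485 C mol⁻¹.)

64.9 g

Q = I·t = 16.90 A × 6240.0 s = 105500 C.
n(e⁻) = Q/F = 105500 / 96485 = 1.093 mol.
Sn²⁺ + 2 e⁻ → Sn, so n(Sn) = n(e⁻)/2 = 0.5465 mol.
m = n·M = 0.5465 × 118.71 = 64.9 g.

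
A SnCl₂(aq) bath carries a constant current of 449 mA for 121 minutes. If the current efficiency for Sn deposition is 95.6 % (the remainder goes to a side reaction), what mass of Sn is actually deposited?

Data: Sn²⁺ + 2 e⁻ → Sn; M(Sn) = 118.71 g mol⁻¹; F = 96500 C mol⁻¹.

Q = I·t = 0.4490 × 7260.0 = 3260 C.
n(e⁻) = 3260/96500 = 0.03378 mol; theoretically n(Sn) = 0.03378/2 = 0.01689 mol, m_theo = 2.005 g.
At 95.6 % efficiency, m_actual = 0.956 × 2.005 = 1.92 g.

1.92 g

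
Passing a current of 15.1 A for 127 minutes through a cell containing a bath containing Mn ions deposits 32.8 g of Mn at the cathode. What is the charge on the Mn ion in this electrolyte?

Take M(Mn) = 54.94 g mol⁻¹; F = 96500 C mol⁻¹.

Q = I·t = 15.10 A × 7620.0 s = 115100 C, so n(e⁻) = 115100/96500 = 1.192 mol.
n(Mn) deposited = 32.8 / 54.94 = 0.5970 mol.
Electrons per atom = n(e⁻)/n(Mn) = 1.192 / 0.5970 = 2.00 ≈ 2, so the ion is Mn²⁺.

+2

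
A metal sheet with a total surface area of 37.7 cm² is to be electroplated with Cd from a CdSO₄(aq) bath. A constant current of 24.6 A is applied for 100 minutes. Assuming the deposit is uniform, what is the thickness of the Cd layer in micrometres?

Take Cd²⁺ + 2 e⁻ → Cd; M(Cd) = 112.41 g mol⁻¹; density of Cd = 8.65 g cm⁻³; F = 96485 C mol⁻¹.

2640 μm

Q = I·t = 24.60 × 6000.0 = 147600 C; n(e⁻) = 1.530 mol.
n(Cd) = n(e⁻)/2 = 0.7649 mol, so m = 0.7649 × 112.41 = 85.98 g.
Volume = m/ρ = 85.98 / 8.65 = 9.940 cm³.
Thickness = V/A = 9.940 / 37.7 = 0.264 cm = 2640 μm.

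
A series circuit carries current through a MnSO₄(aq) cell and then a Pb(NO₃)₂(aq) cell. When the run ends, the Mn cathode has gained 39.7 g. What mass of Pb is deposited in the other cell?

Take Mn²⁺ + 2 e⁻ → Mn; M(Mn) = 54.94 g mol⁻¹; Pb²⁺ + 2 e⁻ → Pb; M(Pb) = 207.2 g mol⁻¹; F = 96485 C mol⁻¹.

n(Mn) = 39.7 / 54.94 = 0.7226 mol.
Since Mn²⁺ + 2 e⁻ → Mn, n(e⁻) passed = 2 × 0.7226 = 1.445 mol.
Cells in series carry the same charge, so the same 1.445 mol of electrons passes through cell 2.
Pb²⁺ + 2 e⁻ → Pb, so n(Pb) = 1.445 / 2 = 0.7226 mol.
m(Pb) = 0.7226 × 207.2 = 150 g.

150 g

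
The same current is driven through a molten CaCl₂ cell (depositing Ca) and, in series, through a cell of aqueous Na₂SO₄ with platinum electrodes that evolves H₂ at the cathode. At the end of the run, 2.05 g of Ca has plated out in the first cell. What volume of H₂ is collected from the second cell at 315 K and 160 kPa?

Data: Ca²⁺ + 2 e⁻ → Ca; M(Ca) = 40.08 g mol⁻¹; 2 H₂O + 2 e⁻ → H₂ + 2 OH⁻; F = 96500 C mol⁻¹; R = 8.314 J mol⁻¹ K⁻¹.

n(Ca) = 2.05 / 40.08 = 0.05115 mol, so n(e⁻) = 2 × 0.05115 = 0.1023 mol.
The cells are in series, so the same 0.1023 mol of electrons passes through the second cell.
2 H₂O + 2 e⁻ → H₂ + 2 OH⁻ — 2 mol e⁻ per mol H₂, so n(H₂) = 0.1023/2 = 0.05115 mol.
V = nRT/P = (0.05115 × 8.314 × 315) / (160 × 10³) = 8.37 × 10⁻⁴ m³ = 0.837 L.

0.837 L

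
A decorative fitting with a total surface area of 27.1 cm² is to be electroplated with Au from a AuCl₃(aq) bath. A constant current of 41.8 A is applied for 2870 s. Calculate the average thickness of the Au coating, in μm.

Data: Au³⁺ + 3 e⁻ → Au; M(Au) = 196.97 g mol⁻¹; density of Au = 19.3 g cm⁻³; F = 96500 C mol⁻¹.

1560 μm

Q = I·t = 41.80 × 2870.0 = 120000 C; n(e⁻) = 1.243 mol.
n(Au) = n(e⁻)/3 = 0.4144 mol, so m = 0.4144 × 196.97 = 81.62 g.
Volume = m/ρ = 81.62 / 19.3 = 4.229 cm³.
Thickness = V/A = 4.229 / 27.1 = 0.156 cm = 1560 μm.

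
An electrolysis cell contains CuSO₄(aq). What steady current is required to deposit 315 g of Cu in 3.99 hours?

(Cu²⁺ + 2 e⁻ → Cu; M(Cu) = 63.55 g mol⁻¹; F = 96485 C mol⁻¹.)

n(Cu) = 315 / 63.55 = 4.957 mol.
n(e⁻) = 2 × 4.957 = 9.913 mol.
Q = n(e⁻)·F = 9.913 × 96485 = 956500 C.
I = Q/t = 956500 / 14364 s = 66.6 A.

66.6 A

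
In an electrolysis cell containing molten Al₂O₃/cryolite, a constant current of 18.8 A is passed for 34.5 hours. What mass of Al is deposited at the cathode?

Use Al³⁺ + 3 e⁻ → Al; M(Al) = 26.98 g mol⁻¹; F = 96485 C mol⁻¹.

218 g

Q = I·t = 18.80 A × 124200 s = 2335000 C.
n(e⁻) = Q/F = 2335000 / 96485 = 24.20 mol.
Al³⁺ + 3 e⁻ → Al, so n(Al) = n(e⁻)/3 = 8.067 mol.
m = n·M = 8.067 × 26.98 = 218 g.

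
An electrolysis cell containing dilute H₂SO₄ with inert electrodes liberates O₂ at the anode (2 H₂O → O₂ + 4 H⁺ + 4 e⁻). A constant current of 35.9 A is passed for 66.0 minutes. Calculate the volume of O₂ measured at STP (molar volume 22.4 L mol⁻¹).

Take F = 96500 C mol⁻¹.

Q = I·t = 35.90 A × 3960.0 s = 142200 C.
n(e⁻) = Q/F = 142200 / 96500 = 1.473 mol.
4 electrons are transferred per O₂ molecule, so n(O₂) = 1.473 / 4 = 0.3683 mol.
V = n × V_m = 0.3683 × 22.4 = 8.25 L.

8.25 L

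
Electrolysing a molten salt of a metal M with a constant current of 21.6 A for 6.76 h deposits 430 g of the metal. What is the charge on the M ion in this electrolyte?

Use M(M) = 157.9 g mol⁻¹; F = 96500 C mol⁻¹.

+2

Q = I·t = 21.60 A × 24336 s = 525700 C, so n(e⁻) = 525700/96500 = 5.447 mol.
n(M) deposited = 430 / 157.9 = 2.723 mol.
Electrons per atom = n(e⁻)/n(M) = 5.447 / 2.723 = 2.00 ≈ 2, so the ion is M²⁺.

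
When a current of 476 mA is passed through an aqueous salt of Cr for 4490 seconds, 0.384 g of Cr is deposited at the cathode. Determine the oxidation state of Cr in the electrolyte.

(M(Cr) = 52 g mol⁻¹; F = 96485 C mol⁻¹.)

+3

Q = I·t = 0.4760 A × 4490.0 s = 2137 C, so n(e⁻) = 2137/96485 = 0.02215 mol.
n(Cr) deposited = 0.384 / 52 = 0.007385 mol.
Electrons per atom = n(e⁻)/n(Cr) = 0.02215 / 0.007385 = 3.00 ≈ 3, so the ion is Cr³⁺.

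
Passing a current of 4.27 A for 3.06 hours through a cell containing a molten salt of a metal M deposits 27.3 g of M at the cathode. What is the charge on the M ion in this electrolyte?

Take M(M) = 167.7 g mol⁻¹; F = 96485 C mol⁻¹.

+3

Q = I·t = 4.270 A × 11016 s = 47040 C, so n(e⁻) = 47040/96485 = 0.4875 mol.
n(M) deposited = 27.3 / 167.7 = 0.1628 mol.
Electrons per atom = n(e⁻)/n(M) = 0.4875 / 0.1628 = 2.99 ≈ 3, so the ion is M³⁺.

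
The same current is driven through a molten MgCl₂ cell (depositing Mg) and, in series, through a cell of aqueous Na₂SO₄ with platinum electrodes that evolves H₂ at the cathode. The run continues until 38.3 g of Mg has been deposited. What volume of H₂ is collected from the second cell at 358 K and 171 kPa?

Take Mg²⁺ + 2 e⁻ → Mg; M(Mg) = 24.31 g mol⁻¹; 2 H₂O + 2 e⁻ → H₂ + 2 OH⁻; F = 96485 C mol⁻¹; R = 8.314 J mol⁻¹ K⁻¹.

27.4 L

n(Mg) = 38.3 / 24.31 = 1.575 mol, so n(e⁻) = 2 × 1.575 = 3.151 mol.
The cells are in series, so the same 3.151 mol of electrons passes through the second cell.
2 H₂O + 2 e⁻ → H₂ + 2 OH⁻ — 2 mol e⁻ per mol H₂, so n(H₂) = 3.151/2 = 1.575 mol.
V = nRT/P = (1.575 × 8.314 × 358) / (171 × 10³) = 0.0274 m³ = 27.4 L.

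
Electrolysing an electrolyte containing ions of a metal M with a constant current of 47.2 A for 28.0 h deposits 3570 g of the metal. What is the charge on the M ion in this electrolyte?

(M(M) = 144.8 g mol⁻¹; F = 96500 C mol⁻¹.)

Q = I·t = 47.20 A × 100800 s = 4758000 C, so n(e⁻) = 4758000/96500 = 49.30 mol.
n(M) deposited = 3570 / 144.8 = 24.65 mol.
Electrons per atom = n(e⁻)/n(M) = 49.30 / 24.65 = 2.00 ≈ 2, so the ion is M²⁺.

+2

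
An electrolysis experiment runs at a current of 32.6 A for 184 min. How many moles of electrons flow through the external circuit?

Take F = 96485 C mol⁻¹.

Q = I·t = 32.60 A × 11040 s = 359900 C.
n(e⁻) = Q/F = 359900 / 96485 = 3.73 mol.

3.73 mol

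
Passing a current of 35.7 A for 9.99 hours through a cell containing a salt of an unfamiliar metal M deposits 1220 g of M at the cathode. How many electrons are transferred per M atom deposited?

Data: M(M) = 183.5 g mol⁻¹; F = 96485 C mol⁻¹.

2

Q = I·t = 35.70 A × 35964 s = 1284000 C, so n(e⁻) = 1284000/96485 = 13.31 mol.
n(M) deposited = 1220 / 183.5 = 6.649 mol.
Electrons per atom = n(e⁻)/n(M) = 13.31 / 6.649 = 2.00 ≈ 2, so the ion is M²⁺.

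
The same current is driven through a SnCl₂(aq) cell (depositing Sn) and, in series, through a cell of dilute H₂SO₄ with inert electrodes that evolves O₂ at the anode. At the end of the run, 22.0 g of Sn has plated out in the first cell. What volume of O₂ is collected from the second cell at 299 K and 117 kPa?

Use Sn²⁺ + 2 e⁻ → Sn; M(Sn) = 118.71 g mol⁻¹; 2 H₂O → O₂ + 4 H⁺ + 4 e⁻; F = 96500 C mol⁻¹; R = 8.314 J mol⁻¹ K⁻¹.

n(Sn) = 22.0 / 118.71 = 0.1853 mol, so n(e⁻) = 2 × 0.1853 = 0.3707 mol.
The cells are in series, so the same 0.3707 mol of electrons passes through the second cell.
2 H₂O → O₂ + 4 H⁺ + 4 e⁻ — 4 mol e⁻ per mol O₂, so n(O₂) = 0.3707/4 = 0.09266 mol.
V = nRT/P = (0.09266 × 8.314 × 299) / (117 × 10³) = 0.00197 m³ = 1.97 L.

1.97 L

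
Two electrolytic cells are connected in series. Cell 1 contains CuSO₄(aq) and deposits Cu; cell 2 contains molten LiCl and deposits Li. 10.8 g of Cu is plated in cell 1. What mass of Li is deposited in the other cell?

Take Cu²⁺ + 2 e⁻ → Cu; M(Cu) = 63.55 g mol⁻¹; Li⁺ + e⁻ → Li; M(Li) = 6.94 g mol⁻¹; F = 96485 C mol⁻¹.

n(Cu) = 10.8 / 63.55 = 0.1699 mol.
Since Cu²⁺ + 2 e⁻ → Cu, n(e⁻) passed = 2 × 0.1699 = 0.3399 mol.
Cells in series carry the same charge, so the same 0.3399 mol of electrons passes through cell 2.
Li⁺ + e⁻ → Li, so n(Li) = 0.3399 / 1 = 0.3399 mol.
m(Li) = 0.3399 × 6.94 = 2.36 g.

2.36 g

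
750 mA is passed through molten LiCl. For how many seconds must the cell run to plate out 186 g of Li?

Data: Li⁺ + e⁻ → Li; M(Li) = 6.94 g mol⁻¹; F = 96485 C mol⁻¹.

3.45 × 10⁶ s

n(Li) = m/M = 186 / 6.94 = 26.80 mol.
Each Li atom requires 1 electron, so n(e⁻) = 1 × 26.80 = 26.80 mol.
Q = n(e⁻)·F = 26.80 × 96485 = 2586000 C.
t = Q/I = 2586000 / 0.7500 A = 3448000 s.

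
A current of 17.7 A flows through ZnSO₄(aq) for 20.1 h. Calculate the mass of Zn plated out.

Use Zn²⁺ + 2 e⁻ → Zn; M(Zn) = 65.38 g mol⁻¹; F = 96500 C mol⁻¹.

Q = I·t = 17.70 A × 72360 s = 1281000 C.
n(e⁻) = Q/F = 1281000 / 96500 = 13.27 mol.
Zn²⁺ + 2 e⁻ → Zn, so n(Zn) = n(e⁻)/2 = 6.636 mol.
m = n·M = 6.636 × 65.38 = 434 g.

434 g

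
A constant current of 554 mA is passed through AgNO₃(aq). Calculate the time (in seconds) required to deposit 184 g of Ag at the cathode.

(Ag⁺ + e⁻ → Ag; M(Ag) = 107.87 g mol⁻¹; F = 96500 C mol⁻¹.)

n(Ag) = m/M = 184 / 107.87 = 1.706 mol.
Each Ag atom requires 1 electron, so n(e⁻) = 1 × 1.706 = 1.706 mol.
Q = n(e⁻)·F = 1.706 × 96500 = 164600 C.
t = Q/I = 164600 / 0.5540 A = 297100 s.

2.97 × 10⁵ s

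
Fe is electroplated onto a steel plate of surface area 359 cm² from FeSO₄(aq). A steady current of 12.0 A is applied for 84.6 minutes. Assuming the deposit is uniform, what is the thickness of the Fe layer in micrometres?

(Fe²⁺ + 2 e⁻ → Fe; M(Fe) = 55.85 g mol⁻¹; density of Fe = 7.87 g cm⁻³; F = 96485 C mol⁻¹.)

Q = I·t = 12.00 × 5076.0 = 60910 C; n(e⁻) = 0.6313 mol.
n(Fe) = n(e⁻)/2 = 0.3157 mol, so m = 0.3157 × 55.85 = 17.63 g.
Volume = m/ρ = 17.63 / 7.87 = 2.240 cm³.
Thickness = V/A = 2.240 / 359 = 0.00624 cm = 62.4 μm.

62.4 μm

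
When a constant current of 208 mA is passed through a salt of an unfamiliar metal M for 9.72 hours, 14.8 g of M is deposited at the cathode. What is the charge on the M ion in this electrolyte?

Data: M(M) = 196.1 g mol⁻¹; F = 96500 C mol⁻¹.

+1

Q = I·t = 0.2080 A × 34992 s = 7278 C, so n(e⁻) = 7278/96500 = 0.07542 mol.
n(M) deposited = 14.8 / 196.1 = 0.07547 mol.
Electrons per atom = n(e⁻)/n(M) = 0.07542 / 0.07547 = 0.999 ≈ 1, so the ion is M⁺.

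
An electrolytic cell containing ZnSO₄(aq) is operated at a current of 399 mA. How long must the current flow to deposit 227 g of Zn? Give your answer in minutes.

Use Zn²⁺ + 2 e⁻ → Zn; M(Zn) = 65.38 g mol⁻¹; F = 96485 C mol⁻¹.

n(Zn) = m/M = 227 / 65.38 = 3.472 mol.
Each Zn atom requires 2 electrons, so n(e⁻) = 2 × 3.472 = 6.944 mol.
Q = n(e⁻)·F = 6.944 × 96485 = 670000 C.
t = Q/I = 670000 / 0.3990 A = 1679000 s = 28000 min.

28000 min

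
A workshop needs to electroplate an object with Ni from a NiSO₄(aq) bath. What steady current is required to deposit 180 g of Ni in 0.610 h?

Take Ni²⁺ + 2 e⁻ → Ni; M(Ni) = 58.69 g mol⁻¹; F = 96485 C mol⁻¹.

n(Ni) = 180 / 58.69 = 3.067 mol.
n(e⁻) = 2 × 3.067 = 6.134 mol.
Q = n(e⁻)·F = 6.134 × 96485 = 591800 C.
I = Q/t = 591800 / 2196.0 s = 270 A.

270 A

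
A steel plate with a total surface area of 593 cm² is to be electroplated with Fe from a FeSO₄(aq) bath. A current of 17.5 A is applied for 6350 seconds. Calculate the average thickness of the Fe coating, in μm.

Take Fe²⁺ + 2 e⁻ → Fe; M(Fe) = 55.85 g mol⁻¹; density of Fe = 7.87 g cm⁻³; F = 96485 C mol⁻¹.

Q = I·t = 17.50 × 6350.0 = 111100 C; n(e⁻) = 1.152 mol.
n(Fe) = n(e⁻)/2 = 0.5759 mol, so m = 0.5759 × 55.85 = 32.16 g.
Volume = m/ρ = 32.16 / 7.87 = 4.087 cm³.
Thickness = V/A = 4.087 / 593 = 0.00689 cm = 68.9 μm.

68.9 μm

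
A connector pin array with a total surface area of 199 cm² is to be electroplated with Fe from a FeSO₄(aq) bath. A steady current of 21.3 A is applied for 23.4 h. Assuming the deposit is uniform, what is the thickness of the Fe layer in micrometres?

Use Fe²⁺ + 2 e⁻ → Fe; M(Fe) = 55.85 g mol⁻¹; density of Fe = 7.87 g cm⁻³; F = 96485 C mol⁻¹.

3320 μm

Q = I·t = 21.30 × 84240 = 1794000 C; n(e⁻) = 18.60 mol.
n(Fe) = n(e⁻)/2 = 9.298 mol, so m = 9.298 × 55.85 = 519.3 g.
Volume = m/ρ = 519.3 / 7.87 = 65.99 cm³.
Thickness = V/A = 65.99 / 199 = 0.332 cm = 3320 μm.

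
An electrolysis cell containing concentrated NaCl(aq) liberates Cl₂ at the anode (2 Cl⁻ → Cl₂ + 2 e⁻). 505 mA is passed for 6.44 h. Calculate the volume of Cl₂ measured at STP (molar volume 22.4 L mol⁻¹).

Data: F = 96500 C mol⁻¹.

Q = I·t = 0.5050 A × 23184 s = 11710 C.
n(e⁻) = Q/F = 11710 / 96500 = 0.1213 mol.
2 electrons are transferred per Cl₂ molecule, so n(Cl₂) = 0.1213 / 2 = 0.06066 mol.
V = n × V_m = 0.06066 × 22.4 = 1.36 L.

1.36 L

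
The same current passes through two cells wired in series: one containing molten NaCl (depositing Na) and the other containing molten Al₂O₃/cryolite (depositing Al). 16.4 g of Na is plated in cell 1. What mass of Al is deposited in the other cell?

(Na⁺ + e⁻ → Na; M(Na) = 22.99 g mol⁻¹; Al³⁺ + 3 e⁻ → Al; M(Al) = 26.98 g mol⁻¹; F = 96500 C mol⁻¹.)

6.42 g

n(Na) = 16.4 / 22.99 = 0.7134 mol.
Since Na⁺ + e⁻ → Na, n(e⁻) passed = 1 × 0.7134 = 0.7134 mol.
Cells in series carry the same charge, so the same 0.7134 mol of electrons passes through cell 2.
Al³⁺ + 3 e⁻ → Al, so n(Al) = 0.7134 / 3 = 0.2378 mol.
m(Al) = 0.2378 × 26.98 = 6.42 g.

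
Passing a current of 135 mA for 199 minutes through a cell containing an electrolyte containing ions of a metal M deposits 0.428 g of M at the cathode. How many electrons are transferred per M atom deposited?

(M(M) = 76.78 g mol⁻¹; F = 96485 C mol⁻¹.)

3

Q = I·t = 0.1350 A × 11940 s = 1612 C, so n(e⁻) = 1612/96485 = 0.01671 mol.
n(M) deposited = 0.428 / 76.78 = 0.005574 mol.
Electrons per atom = n(e⁻)/n(M) = 0.01671 / 0.005574 = 3.00 ≈ 3, so the ion is M³⁺.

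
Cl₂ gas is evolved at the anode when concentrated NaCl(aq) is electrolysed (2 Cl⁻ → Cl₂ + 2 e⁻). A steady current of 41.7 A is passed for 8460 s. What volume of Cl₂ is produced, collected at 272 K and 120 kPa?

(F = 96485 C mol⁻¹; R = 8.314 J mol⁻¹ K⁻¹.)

34.5 L

Q = I·t = 41.70 A × 8460.0 s = 352800 C.
n(e⁻) = Q/F = 352800 / 96485 = 3.656 mol.
2 electrons are transferred per Cl₂ molecule, so n(Cl₂) = 3.656 / 2 = 1.828 mol.
V = nRT/P = (1.828 × 8.314 × 272) / (120 × 10³ Pa) = 0.0345 m³ = 34.5 L.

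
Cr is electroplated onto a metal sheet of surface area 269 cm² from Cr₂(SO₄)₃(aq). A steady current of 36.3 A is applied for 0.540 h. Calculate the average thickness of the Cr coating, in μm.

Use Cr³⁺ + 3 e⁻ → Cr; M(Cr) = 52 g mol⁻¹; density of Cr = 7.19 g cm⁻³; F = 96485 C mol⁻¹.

Q = I·t = 36.30 × 1944.0 = 70570 C; n(e⁻) = 0.7314 mol.
n(Cr) = n(e⁻)/3 = 0.2438 mol, so m = 0.2438 × 52 = 12.68 g.
Volume = m/ρ = 12.68 / 7.19 = 1.763 cm³.
Thickness = V/A = 1.763 / 269 = 0.00655 cm = 65.5 μm.

65.5 μm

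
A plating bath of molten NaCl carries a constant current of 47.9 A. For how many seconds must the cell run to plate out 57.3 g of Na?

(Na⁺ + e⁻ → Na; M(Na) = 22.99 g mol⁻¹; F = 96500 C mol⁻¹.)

n(Na) = m/M = 57.3 / 22.99 = 2.492 mol.
Each Na atom requires 1 electron, so n(e⁻) = 1 × 2.492 = 2.492 mol.
Q = n(e⁻)·F = 2.492 × 96500 = 240500 C.
t = Q/I = 240500 / 47.90 A = 5021 s.

5020 s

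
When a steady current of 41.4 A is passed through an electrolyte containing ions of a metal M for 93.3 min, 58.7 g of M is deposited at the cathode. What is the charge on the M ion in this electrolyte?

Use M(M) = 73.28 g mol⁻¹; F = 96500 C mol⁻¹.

Q = I·t = 41.40 A × 5598.0 s = 231800 C, so n(e⁻) = 231800/96500 = 2.402 mol.
n(M) deposited = 58.7 / 73.28 = 0.8010 mol.
Electrons per atom = n(e⁻)/n(M) = 2.402 / 0.8010 = 3.00 ≈ 3, so the ion is M³⁺.

+3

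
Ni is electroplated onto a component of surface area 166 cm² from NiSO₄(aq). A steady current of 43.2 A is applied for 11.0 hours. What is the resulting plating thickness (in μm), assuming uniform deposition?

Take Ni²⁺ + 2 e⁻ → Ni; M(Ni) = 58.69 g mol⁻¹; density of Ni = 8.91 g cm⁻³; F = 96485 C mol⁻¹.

3520 μm

Q = I·t = 43.20 × 39600 = 1711000 C; n(e⁻) = 17.73 mol.
n(Ni) = n(e⁻)/2 = 8.865 mol, so m = 8.865 × 58.69 = 520.3 g.
Volume = m/ρ = 520.3 / 8.91 = 58.39 cm³.
Thickness = V/A = 58.39 / 166 = 0.352 cm = 3520 μm.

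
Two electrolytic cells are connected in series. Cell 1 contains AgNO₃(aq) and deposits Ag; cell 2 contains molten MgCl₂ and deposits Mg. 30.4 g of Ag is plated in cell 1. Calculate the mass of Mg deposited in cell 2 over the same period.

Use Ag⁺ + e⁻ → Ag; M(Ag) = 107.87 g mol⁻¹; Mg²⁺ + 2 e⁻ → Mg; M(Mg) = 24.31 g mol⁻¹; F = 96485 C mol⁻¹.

n(Ag) = 30.4 / 107.87 = 0.2818 mol.
Since Ag⁺ + e⁻ → Ag, n(e⁻) passed = 1 × 0.2818 = 0.2818 mol.
Cells in series carry the same charge, so the same 0.2818 mol of electrons passes through cell 2.
Mg²⁺ + 2 e⁻ → Mg, so n(Mg) = 0.2818 / 2 = 0.1409 mol.
m(Mg) = 0.1409 × 24.31 = 3.43 g.

3.43 g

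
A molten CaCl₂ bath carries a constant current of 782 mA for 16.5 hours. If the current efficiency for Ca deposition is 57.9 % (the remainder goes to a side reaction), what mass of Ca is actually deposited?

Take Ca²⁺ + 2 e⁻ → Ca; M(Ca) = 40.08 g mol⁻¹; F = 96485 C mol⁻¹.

Q = I·t = 0.7820 × 59400 = 46450 C.
n(e⁻) = 46450/96485 = 0.4814 mol; theoretically n(Ca) = 0.4814/2 = 0.2407 mol, m_theo = 9.648 g.
At 57.9 % efficiency, m_actual = 0.579 × 9.648 = 5.59 g.

5.59 g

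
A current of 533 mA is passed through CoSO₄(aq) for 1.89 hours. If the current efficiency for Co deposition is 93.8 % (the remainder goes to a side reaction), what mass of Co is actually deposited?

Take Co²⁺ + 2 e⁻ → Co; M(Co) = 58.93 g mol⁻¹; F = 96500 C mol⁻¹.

Q = I·t = 0.5330 × 6804.0 = 3627 C.
n(e⁻) = 3627/96500 = 0.03758 mol; theoretically n(Co) = 0.03758/2 = 0.01879 mol, m_theo = 1.107 g.
At 93.8 % efficiency, m_actual = 0.938 × 1.107 = 1.04 g.

1.04 g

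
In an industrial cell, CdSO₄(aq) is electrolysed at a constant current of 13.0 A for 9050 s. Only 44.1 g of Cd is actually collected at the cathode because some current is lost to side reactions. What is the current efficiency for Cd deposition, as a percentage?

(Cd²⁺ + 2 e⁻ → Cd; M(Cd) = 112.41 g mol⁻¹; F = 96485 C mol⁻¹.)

Q = I·t = 13.00 × 9050.0 = 117600 C; n(e⁻) = 117600/96485 = 1.219 mol.
Theoretical n(Cd) = n(e⁻)/2 = 0.6097 mol, i.e. m_theo = 0.6097 × 112.41 = 68.53 g.
Efficiency = m_actual / m_theo = 44.1 / 68.53 = 64.3 %.

64.3 %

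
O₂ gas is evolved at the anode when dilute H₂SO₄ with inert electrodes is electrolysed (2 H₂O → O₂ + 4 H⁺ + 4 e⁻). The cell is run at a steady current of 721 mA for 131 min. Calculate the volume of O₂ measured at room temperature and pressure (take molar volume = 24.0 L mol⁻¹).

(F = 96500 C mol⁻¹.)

Q = I·t = 0.7210 A × 7860.0 s = 5667 C.
n(e⁻) = Q/F = 5667 / 96500 = 0.05873 mol.
4 electrons are transferred per O₂ molecule, so n(O₂) = 0.05873 / 4 = 0.01468 mol.
V = n × V_m = 0.01468 × 24.0 = 0.352 L.

0.352 L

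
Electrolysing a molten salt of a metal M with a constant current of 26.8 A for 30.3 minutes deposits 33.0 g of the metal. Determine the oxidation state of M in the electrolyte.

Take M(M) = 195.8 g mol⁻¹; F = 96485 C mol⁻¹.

Q = I·t = 26.80 A × 1818.0 s = 48720 C, so n(e⁻) = 48720/96485 = 0.5050 mol.
n(M) deposited = 33.0 / 195.8 = 0.1685 mol.
Electrons per atom = n(e⁻)/n(M) = 0.5050 / 0.1685 = 3.00 ≈ 3, so the ion is M³⁺.

+3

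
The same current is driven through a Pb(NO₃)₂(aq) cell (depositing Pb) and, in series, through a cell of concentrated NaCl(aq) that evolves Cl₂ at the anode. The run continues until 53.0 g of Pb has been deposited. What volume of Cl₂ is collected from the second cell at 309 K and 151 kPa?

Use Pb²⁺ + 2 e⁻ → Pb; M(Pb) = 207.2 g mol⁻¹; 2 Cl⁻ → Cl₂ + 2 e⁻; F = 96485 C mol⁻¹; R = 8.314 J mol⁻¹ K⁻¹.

4.35 L

n(Pb) = 53.0 / 207.2 = 0.2558 mol, so n(e⁻) = 2 × 0.2558 = 0.5116 mol.
The cells are in series, so the same 0.5116 mol of electrons passes through the second cell.
2 Cl⁻ → Cl₂ + 2 e⁻ — 2 mol e⁻ per mol Cl₂, so n(Cl₂) = 0.5116/2 = 0.2558 mol.
V = nRT/P = (0.2558 × 8.314 × 309) / (151 × 10³) = 0.00435 m³ = 4.35 L.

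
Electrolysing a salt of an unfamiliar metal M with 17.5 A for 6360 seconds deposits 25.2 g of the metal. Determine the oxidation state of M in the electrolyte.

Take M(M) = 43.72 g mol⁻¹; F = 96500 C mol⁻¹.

+2

Q = I·t = 17.50 A × 6360.0 s = 111300 C, so n(e⁻) = 111300/96500 = 1.153 mol.
n(M) deposited = 25.2 / 43.72 = 0.5764 mol.
Electrons per atom = n(e⁻)/n(M) = 1.153 / 0.5764 = 2.00 ≈ 2, so the ion is M²⁺.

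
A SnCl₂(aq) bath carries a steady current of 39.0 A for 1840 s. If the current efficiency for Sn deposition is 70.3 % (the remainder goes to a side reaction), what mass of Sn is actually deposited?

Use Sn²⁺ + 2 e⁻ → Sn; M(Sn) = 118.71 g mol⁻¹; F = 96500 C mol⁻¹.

31.0 g

Q = I·t = 39.00 × 1840.0 = 71760 C.
n(e⁻) = 71760/96500 = 0.7436 mol; theoretically n(Sn) = 0.7436/2 = 0.3718 mol, m_theo = 44.14 g.
At 70.3 % efficiency, m_actual = 0.703 × 44.14 = 31.0 g.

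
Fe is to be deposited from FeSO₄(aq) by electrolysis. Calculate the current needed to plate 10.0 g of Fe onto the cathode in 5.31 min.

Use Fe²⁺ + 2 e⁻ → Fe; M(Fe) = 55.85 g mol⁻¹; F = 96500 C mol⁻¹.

n(Fe) = 10.0 / 55.85 = 0.1791 mol.
n(e⁻) = 2 × 0.1791 = 0.3581 mol.
Q = n(e⁻)·F = 0.3581 × 96500 = 34560 C.
I = Q/t = 34560 / 318.60 s = 108 A.

108 A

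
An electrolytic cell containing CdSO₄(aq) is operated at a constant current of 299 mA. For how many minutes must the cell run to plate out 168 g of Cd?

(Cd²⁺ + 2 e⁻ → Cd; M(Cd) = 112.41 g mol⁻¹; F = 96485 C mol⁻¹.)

n(Cd) = m/M = 168 / 112.41 = 1.495 mol.
Each Cd atom requires 2 electrons, so n(e⁻) = 2 × 1.495 = 2.989 mol.
Q = n(e⁻)·F = 2.989 × 96485 = 288400 C.
t = Q/I = 288400 / 0.2990 A = 964500 s = 16100 min.

16100 min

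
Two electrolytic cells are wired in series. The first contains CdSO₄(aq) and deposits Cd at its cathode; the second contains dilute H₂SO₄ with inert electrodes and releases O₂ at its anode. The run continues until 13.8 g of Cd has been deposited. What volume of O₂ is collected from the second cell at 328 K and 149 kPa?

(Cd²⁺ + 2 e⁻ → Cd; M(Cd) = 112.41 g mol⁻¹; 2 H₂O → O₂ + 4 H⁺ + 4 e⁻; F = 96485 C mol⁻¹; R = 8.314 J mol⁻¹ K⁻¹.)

n(Cd) = 13.8 / 112.41 = 0.1228 mol, so n(e⁻) = 2 × 0.1228 = 0.2455 mol.
The cells are in series, so the same 0.2455 mol of electrons passes through the second cell.
2 H₂O → O₂ + 4 H⁺ + 4 e⁻ — 4 mol e⁻ per mol O₂, so n(O₂) = 0.2455/4 = 0.06138 mol.
V = nRT/P = (0.06138 × 8.314 × 328) / (149 × 10³) = 0.00112 m³ = 1.12 L.

1.12 L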